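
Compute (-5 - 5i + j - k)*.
-5 + 5i - j + k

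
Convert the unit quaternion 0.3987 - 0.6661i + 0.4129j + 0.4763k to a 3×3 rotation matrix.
[[0.2053, -0.9299, -0.3053], [-0.1703, -0.3411, 0.9245], [-0.9638, -0.1378, -0.2284]]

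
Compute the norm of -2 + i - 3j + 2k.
√18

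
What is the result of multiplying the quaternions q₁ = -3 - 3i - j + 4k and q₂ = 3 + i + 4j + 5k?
-22 - 33i + 4j - 14k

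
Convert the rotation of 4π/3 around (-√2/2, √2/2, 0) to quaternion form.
-0.5 - 0.6124i + 0.6124j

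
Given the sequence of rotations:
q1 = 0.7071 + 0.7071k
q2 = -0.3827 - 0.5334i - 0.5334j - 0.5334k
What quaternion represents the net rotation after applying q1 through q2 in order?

q2 · q1 = 0.1066 - 0.7543i - 0.6478k
0.1066 - 0.7543i - 0.6478k


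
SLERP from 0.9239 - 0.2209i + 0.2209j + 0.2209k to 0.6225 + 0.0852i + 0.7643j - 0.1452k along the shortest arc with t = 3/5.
0.8067 - 0.0421i + 0.5894j + 0.0034k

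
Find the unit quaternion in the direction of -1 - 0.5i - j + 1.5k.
-0.4714 - 0.2357i - 0.4714j + 0.7071k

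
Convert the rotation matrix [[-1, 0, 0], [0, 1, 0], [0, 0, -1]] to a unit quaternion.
j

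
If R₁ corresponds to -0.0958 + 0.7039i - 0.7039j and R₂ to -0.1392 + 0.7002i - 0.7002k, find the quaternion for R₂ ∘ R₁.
-0.4795 - 0.6579i - 0.3949j - 0.4258k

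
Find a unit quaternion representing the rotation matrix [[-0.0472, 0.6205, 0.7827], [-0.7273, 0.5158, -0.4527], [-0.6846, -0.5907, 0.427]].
0.6884 - 0.0501i + 0.5329j - 0.4895k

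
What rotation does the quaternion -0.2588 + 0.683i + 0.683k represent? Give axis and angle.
axis = (√2/2, 0, √2/2), θ = 7π/6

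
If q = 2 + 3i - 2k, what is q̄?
2 - 3i + 2k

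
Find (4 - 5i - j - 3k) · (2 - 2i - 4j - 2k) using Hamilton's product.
-12 - 28i - 22j + 4k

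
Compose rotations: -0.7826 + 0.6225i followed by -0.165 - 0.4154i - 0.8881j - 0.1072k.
0.3877 + 0.2224i + 0.6283j + 0.6367k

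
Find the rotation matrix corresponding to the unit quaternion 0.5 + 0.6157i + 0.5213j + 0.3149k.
[[0.2582, 0.327, 0.9091], [0.9568, 0.0435, -0.2874], [-0.1335, 0.944, -0.3017]]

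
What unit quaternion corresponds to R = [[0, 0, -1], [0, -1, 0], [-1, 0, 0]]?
-0.7071i + 0.7071k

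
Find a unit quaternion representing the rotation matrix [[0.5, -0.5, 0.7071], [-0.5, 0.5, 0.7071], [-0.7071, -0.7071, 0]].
0.7071 - 0.5i + 0.5j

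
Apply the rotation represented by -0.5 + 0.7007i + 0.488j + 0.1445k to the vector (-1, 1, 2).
(-0.225, 1.12, -2.167)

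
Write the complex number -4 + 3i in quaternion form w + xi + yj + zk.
-4 + 3i + 0j + 0k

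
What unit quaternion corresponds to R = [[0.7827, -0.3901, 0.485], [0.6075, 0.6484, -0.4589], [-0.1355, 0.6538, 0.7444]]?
0.891 + 0.3122i + 0.1741j + 0.2799k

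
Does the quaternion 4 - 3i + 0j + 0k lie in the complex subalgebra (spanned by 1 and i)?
Yes. The quaternion 4 - 3i has j- and k-coefficients y = z = 0, so it lies in the complex subalgebra spanned by 1 and i.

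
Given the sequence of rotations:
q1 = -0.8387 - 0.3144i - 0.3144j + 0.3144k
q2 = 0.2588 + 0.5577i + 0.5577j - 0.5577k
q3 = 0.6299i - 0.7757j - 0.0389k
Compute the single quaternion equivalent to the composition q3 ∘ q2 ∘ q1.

q2 · q1 = 0.309 - 0.5491i - 0.5491j + 0.5491k
q3 · q2 · q1 = -0.0587 - 0.2527i - 0.5642j - 0.7838k
-0.0587 - 0.2527i - 0.5642j - 0.7838k


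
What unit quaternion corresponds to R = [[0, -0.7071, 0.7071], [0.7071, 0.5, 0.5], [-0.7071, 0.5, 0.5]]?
0.7071 + 0.5j + 0.5k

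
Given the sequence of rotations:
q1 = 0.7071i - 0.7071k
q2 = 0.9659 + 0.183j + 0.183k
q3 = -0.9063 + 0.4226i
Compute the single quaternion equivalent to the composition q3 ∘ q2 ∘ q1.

q2 · q1 = 0.1294 + 0.5536i + 0.1294j - 0.8124k
q3 · q2 · q1 = -0.3512 - 0.447i + 0.226j + 0.791k
-0.3512 - 0.447i + 0.226j + 0.791k


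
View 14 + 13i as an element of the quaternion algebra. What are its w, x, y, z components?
14 + 13i + 0j + 0k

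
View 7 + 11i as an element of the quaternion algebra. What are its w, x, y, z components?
7 + 11i + 0j + 0k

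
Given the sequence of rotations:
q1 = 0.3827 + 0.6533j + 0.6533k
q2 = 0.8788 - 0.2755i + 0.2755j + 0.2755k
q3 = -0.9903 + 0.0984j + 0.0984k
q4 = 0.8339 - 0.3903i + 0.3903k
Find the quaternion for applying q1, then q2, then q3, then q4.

q2 · q1 = -0.0237 - 0.1054i + 0.8595j + 0.4996k
q3 · q2 · q1 = -0.1103 + 0.069i - 0.8639j - 0.4867k
q4 · q3 · q2 · q1 = 0.1249 + 0.4378i - 0.8834j - 0.1117k
0.1249 + 0.4378i - 0.8834j - 0.1117k


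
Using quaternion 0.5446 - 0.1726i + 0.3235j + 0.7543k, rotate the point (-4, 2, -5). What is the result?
(-0.937, -6.615, -0.605)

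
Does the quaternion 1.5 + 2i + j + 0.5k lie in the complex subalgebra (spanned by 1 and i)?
No. The quaternion 1.5 + 2i + j + 0.5k has j-coefficient y = 1 and k-coefficient z = 0.5, not both zero, so it does not lie in the complex subalgebra spanned by 1 and i.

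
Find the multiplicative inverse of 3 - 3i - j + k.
0.15 + 0.15i + 0.05j - 0.05k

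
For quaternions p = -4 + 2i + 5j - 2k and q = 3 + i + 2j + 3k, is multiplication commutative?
No: pq = -18 + 21i - j - 19k ≠ -18 - 17i + 15j - 17k = qp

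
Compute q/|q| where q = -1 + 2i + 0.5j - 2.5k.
-0.2949 + 0.5898i + 0.1474j - 0.7372k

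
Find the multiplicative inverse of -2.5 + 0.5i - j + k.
-0.2941 - 0.0588i + 0.1176j - 0.1176k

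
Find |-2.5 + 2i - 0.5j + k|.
3.391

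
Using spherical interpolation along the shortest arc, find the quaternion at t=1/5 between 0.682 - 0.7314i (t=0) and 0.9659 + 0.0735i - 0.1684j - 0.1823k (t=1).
0.7977 - 0.6003i - 0.0387j - 0.0419k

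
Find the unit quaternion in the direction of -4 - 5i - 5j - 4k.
-0.4417 - 0.5522i - 0.5522j - 0.4417k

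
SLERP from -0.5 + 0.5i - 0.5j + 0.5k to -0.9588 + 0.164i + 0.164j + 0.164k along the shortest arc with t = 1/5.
-0.6493 + 0.4632i - 0.3864j + 0.4632k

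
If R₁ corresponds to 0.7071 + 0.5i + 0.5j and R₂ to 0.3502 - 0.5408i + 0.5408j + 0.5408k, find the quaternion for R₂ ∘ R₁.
0.2476 - 0.4777i + 0.8279j - 0.1584k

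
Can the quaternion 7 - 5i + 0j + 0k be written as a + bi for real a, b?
Yes. The quaternion 7 - 5i has j- and k-coefficients y = z = 0, so it lies in the complex subalgebra spanned by 1 and i.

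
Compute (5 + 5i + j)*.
5 - 5i - j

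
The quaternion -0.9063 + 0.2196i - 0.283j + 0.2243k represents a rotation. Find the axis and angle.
axis = (0.5196, -0.6696, 0.5307), θ = 310°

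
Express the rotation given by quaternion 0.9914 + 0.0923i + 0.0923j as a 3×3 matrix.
[[0.983, 0.017, 0.183], [0.017, 0.983, -0.183], [-0.183, 0.183, 0.9659]]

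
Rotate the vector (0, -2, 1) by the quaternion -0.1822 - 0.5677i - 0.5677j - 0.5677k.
(-0.024, 1.016, -1.992)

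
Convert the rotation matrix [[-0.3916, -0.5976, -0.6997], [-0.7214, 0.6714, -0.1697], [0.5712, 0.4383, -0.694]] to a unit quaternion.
-0.3827 - 0.3972i + 0.8302j + 0.0809k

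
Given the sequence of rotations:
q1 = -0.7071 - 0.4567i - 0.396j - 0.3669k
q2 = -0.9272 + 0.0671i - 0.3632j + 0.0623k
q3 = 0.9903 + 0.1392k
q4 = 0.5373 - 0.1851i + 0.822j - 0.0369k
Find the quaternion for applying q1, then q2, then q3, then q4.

q2 · q1 = 0.5653 + 0.5339i + 0.6202j + 0.1037k
q3 · q2 · q1 = 0.5454 + 0.4424i + 0.6885j + 0.1814k
q4 · q3 · q2 · q1 = -0.1843 + 0.3113i + 0.8355j - 0.4138k
-0.1843 + 0.3113i + 0.8355j - 0.4138k


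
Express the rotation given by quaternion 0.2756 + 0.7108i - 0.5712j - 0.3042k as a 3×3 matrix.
[[0.1624, -0.6443, -0.7473], [-0.9797, -0.1955, -0.0443], [-0.1176, 0.7393, -0.663]]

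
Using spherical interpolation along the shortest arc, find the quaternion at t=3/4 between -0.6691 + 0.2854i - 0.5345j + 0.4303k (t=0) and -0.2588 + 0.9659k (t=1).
-0.4007 + 0.0823i - 0.1542j + 0.8994k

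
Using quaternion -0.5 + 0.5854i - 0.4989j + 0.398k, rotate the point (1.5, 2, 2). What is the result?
(1.836, -1.101, -2.381)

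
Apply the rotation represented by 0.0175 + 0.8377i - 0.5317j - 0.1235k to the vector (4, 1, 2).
(0.279, -3.81, -2.53)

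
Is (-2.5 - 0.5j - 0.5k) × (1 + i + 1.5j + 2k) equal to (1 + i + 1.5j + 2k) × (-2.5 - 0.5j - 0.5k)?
No: pq = -0.75 - 2.75i - 4.75j - 5k ≠ -0.75 - 2.25i - 3.75j - 6k = qp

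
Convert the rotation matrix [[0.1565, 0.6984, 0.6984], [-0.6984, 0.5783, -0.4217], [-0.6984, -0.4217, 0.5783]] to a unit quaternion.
0.7604 + 0.4592j - 0.4592k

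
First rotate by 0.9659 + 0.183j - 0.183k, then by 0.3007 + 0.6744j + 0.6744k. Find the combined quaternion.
0.2904 - 0.2468i + 0.7064j + 0.5964k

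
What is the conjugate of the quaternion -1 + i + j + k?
-1 - i - j - k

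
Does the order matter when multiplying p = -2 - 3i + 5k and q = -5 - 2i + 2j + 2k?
Yes: pq = -6 + 9i - 8j - 35k ≠ -6 + 29i - 23k = qp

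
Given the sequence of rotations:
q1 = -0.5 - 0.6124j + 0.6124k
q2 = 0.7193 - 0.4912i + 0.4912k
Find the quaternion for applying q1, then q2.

q2 · q1 = -0.6605 + 0.5464i - 0.1397j + 0.4957k
-0.6605 + 0.5464i - 0.1397j + 0.4957k


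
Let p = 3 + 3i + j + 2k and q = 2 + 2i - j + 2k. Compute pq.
-3 + 16i - 3j + 5k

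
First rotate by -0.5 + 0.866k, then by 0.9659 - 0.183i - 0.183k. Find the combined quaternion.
-0.3245 + 0.0915i + 0.1585j + 0.928k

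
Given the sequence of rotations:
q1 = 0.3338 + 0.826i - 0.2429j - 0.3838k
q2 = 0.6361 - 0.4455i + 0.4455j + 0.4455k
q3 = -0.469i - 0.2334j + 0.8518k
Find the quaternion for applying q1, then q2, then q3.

q2 · q1 = 0.8595 + 0.3139i + 0.1912j - 0.3552k
q3 · q2 · q1 = 0.4944 - 0.4831i - 0.0998j + 0.7157k
0.4944 - 0.4831i - 0.0998j + 0.7157k


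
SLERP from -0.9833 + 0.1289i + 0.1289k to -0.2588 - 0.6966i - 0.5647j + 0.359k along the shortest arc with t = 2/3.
-0.6483 - 0.503i - 0.4545j + 0.3466k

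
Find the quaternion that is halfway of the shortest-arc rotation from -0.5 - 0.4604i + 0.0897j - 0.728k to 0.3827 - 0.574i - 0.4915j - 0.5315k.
-0.0697 - 0.6147i - 0.2388j - 0.7485k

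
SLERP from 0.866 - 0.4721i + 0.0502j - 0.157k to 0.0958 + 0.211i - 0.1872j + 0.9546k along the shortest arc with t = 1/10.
0.8226 - 0.4856i + 0.0749j - 0.2863k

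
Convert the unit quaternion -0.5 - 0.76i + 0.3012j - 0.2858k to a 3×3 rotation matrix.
[[0.6552, -0.7436, 0.1332], [-0.172, -0.3186, -0.9322], [0.7356, 0.5878, -0.3366]]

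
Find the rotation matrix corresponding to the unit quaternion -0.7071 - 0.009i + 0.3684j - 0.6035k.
[[0.0001, -0.8601, -0.5101], [0.8468, 0.2714, -0.4574], [0.5319, -0.4319, 0.7284]]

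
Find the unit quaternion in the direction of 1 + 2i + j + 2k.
0.3162 + 0.6325i + 0.3162j + 0.6325k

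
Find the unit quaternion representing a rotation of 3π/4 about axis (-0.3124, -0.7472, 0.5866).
0.3827 - 0.2886i - 0.6903j + 0.5419k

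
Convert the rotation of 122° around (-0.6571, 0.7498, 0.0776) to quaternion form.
0.4848 - 0.5747i + 0.6558j + 0.0679k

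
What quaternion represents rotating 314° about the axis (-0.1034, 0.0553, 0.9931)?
-0.9205 - 0.0404i + 0.0216j + 0.388k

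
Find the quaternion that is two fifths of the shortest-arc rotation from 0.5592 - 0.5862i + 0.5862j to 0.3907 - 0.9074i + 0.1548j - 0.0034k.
0.5113 - 0.7445i + 0.4292j - 0.0014k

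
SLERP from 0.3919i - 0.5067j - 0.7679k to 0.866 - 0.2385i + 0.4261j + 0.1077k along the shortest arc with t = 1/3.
-0.3573 + 0.3976i - 0.5626j - 0.6307k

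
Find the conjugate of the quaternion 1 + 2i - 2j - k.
1 - 2i + 2j + k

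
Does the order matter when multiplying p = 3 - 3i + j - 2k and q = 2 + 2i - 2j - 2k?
Yes: pq = 10 - 6i - 14j - 6k ≠ 10 + 6i + 6j - 14k = qp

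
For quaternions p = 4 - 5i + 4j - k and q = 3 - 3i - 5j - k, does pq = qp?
No: pq = 16 - 36i - 10j + 30k ≠ 16 - 18i - 6j - 44k = qp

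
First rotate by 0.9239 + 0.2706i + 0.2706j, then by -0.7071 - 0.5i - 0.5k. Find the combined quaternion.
-0.518 - 0.518i - 0.3266j - 0.5972k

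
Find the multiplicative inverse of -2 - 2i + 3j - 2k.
-0.0952 + 0.0952i - 0.1429j + 0.0952k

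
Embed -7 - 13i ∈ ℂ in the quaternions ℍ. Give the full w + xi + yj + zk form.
-7 - 13i + 0j + 0k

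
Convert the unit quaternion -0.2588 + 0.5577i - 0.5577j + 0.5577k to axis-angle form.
axis = (√3/3, -√3/3, √3/3), θ = 7π/6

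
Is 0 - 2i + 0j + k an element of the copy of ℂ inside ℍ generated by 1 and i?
No. The quaternion -2i + k has j-coefficient y = 0 and k-coefficient z = 1, not both zero, so it does not lie in the complex subalgebra spanned by 1 and i.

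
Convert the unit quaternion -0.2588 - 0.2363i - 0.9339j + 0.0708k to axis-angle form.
axis = (-0.2446, -0.9668, 0.0733), θ = 7π/6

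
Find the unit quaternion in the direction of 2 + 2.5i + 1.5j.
0.5657 + 0.7071i + 0.4243j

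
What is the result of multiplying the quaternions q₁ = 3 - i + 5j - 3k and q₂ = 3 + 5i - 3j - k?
26 - 2i - 10j - 34k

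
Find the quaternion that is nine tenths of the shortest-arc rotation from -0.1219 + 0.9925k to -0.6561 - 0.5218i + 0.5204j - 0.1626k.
0.6227 + 0.5097i - 0.5083j + 0.3066k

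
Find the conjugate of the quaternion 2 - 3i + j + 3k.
2 + 3i - j - 3k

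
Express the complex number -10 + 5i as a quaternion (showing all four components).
-10 + 5i + 0j + 0k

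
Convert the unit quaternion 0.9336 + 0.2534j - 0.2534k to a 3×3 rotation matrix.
[[0.7432, 0.4731, 0.4731], [-0.4731, 0.8716, -0.1284], [-0.4731, -0.1284, 0.8716]]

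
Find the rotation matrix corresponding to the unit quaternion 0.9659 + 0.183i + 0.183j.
[[0.933, 0.067, 0.3535], [0.067, 0.933, -0.3535], [-0.3535, 0.3535, 0.866]]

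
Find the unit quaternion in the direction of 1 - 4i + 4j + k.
0.1715 - 0.686i + 0.686j + 0.1715k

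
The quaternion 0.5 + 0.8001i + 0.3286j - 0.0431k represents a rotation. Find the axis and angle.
axis = (0.9239, 0.3794, -0.0498), θ = 2π/3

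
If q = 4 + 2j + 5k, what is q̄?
4 - 2j - 5k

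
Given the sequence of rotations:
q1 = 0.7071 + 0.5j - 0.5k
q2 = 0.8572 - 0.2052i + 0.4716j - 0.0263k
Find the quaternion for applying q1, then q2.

q2 · q1 = 0.3572 - 0.3677i + 0.6595j - 0.5498k
0.3572 - 0.3677i + 0.6595j - 0.5498k


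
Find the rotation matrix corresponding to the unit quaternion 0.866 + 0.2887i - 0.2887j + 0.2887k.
[[0.6666, -0.6667, -0.3333], [0.3333, 0.6666, -0.6667], [0.6667, 0.3333, 0.6666]]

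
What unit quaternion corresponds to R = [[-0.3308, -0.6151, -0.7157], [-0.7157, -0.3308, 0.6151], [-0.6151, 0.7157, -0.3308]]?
-0.0436 - 0.5768i + 0.5768j + 0.5768k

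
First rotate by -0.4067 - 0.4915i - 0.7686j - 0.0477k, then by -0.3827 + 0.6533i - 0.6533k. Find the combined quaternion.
0.4456 - 0.5797i + 0.6464j - 0.2182k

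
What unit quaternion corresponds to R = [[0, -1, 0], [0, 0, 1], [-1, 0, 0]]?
0.5 - 0.5i + 0.5j + 0.5k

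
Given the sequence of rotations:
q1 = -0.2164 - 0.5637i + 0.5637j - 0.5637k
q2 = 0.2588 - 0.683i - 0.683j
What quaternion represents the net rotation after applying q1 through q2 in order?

q2 · q1 = -0.056 + 0.3869i - 0.0913j - 0.9159k
-0.056 + 0.3869i - 0.0913j - 0.9159k


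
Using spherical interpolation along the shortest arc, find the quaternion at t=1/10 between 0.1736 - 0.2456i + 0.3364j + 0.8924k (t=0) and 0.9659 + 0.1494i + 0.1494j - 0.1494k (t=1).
0.317 - 0.2183i + 0.3527j + 0.8529k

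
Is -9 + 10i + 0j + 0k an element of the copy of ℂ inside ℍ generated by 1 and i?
Yes. The quaternion -9 + 10i has j- and k-coefficients y = z = 0, so it lies in the complex subalgebra spanned by 1 and i.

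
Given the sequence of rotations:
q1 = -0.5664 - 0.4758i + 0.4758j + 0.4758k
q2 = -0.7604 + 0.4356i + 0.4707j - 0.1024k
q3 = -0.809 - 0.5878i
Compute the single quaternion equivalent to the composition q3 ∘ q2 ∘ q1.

q2 · q1 = 0.4627 + 0.3878i - 0.7869j + 0.1274k
q3 · q2 · q1 = -0.1464 - 0.5857i + 0.7115j + 0.3595k
-0.1464 - 0.5857i + 0.7115j + 0.3595k


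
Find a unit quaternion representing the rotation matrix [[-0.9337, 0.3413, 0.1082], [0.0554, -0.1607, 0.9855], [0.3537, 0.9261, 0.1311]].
-0.0958 + 0.1548i + 0.6407j + 0.7459k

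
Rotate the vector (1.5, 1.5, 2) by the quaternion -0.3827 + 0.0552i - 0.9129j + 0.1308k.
(0.374, 0.745, -2.794)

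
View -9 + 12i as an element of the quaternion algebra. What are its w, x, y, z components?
-9 + 12i + 0j + 0k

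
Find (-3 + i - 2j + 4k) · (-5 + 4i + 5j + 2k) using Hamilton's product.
13 - 41i + 9j - 13k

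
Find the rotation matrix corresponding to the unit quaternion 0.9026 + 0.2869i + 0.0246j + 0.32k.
[[0.794, -0.5635, 0.228], [0.5918, 0.6306, -0.5022], [0.1392, 0.5337, 0.8342]]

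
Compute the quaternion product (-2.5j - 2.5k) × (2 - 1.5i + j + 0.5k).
3.75 + 1.25i - 1.25j - 8.75k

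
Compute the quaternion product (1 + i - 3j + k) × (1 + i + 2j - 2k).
8 + 6i + 2j + 4k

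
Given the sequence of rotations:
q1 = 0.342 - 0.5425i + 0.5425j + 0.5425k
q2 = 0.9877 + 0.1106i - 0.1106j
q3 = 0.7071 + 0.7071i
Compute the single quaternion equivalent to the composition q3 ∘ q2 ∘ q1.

q2 · q1 = 0.4578 - 0.558i + 0.438j + 0.5358k
q3 · q2 · q1 = 0.7183 - 0.0709i - 0.0692j + 0.6886k
0.7183 - 0.0709i - 0.0692j + 0.6886k


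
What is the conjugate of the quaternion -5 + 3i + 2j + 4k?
-5 - 3i - 2j - 4k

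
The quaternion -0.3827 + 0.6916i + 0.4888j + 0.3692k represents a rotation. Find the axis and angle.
axis = (0.7486, 0.5291, 0.3996), θ = 5π/4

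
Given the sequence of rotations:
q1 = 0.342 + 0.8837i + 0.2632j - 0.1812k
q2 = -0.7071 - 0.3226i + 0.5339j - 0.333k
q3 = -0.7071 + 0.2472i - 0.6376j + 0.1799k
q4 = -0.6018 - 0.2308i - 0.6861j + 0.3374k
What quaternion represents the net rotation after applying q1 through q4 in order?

q2 · q1 = -0.1576 - 0.7443i - 0.3562j - 0.5425k
q3 · q2 · q1 = 0.1659 + 0.8973i + 0.3526j - 0.2074k
q4 · q3 · q2 · q1 = 0.4192 - 0.555i - 0.0711j + 0.715k
0.4192 - 0.555i - 0.0711j + 0.715k


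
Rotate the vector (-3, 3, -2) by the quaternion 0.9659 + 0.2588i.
(-3, 3.598, -0.232)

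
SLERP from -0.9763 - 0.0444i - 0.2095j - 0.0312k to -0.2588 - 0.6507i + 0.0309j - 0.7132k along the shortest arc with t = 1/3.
-0.8767 - 0.3146i - 0.151j - 0.3311k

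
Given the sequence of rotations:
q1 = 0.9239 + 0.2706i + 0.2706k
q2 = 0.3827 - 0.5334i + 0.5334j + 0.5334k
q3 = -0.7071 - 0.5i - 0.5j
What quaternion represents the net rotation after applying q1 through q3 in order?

q2 · q1 = 0.3536 - 0.2449i + 0.7815j + 0.452k
q3 · q2 · q1 = 0.0183 - 0.2296i - 0.5034j - 0.8328k
0.0183 - 0.2296i - 0.5034j - 0.8328k


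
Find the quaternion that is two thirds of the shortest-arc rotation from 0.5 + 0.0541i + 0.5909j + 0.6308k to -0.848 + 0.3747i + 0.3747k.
0.9207 - 0.2811i + 0.2701j - 0.0175k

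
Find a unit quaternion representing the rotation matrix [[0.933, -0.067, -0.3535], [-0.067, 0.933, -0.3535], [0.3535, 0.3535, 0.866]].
0.9659 + 0.183i - 0.183j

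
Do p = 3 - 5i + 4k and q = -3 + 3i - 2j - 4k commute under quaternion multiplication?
No: pq = 22 + 32i - 14j - 14k ≠ 22 + 16i + 2j - 34k = qp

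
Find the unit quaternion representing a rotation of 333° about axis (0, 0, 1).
-0.9724 + 0.2334k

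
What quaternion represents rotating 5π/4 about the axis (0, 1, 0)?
-0.3827 + 0.9239j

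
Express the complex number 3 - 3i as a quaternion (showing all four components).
3 - 3i + 0j + 0k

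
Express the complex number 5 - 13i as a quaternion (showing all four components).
5 - 13i + 0j + 0k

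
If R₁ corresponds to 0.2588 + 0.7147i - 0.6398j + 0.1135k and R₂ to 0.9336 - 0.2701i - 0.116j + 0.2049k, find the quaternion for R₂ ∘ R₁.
0.3372 + 0.7153i - 0.4502j + 0.4147k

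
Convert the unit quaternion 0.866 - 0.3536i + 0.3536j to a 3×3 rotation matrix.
[[0.7499, -0.2501, 0.6124], [-0.2501, 0.7499, 0.6124], [-0.6124, -0.6124, 0.4999]]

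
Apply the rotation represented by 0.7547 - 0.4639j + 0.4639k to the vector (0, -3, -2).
(3.501, -0.848, 0.152)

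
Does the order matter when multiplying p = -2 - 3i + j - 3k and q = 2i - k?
Yes: pq = 3 - 5i - 9j ≠ 3 - 3i + 9j + 4k = qp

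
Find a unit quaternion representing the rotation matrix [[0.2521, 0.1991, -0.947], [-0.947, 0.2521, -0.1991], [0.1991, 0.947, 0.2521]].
0.6626 + 0.4324i - 0.4324j - 0.4324k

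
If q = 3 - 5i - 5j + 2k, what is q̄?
3 + 5i + 5j - 2k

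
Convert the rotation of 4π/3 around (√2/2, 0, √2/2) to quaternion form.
-0.5 + 0.6124i + 0.6124k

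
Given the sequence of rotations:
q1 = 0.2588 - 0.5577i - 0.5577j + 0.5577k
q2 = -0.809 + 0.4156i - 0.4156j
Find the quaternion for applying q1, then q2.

q2 · q1 = -0.2094 + 0.327i + 0.1118j - 0.9147k
-0.2094 + 0.327i + 0.1118j - 0.9147k


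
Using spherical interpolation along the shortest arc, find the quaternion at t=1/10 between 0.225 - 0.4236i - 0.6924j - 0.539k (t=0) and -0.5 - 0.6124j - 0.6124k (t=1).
0.1508 - 0.391i - 0.7089j - 0.5673k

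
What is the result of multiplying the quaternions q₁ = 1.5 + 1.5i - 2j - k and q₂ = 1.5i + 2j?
1.75 + 4.25i + 1.5j + 6k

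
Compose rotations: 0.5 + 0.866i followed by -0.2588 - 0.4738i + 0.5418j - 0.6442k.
0.2809 - 0.461i - 0.287j - 0.7913k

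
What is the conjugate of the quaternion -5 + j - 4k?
-5 - j + 4k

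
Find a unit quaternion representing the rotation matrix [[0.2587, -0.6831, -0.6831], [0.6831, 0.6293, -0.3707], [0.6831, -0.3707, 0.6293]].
0.7933 - 0.4305j + 0.4305k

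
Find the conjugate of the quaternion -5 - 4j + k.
-5 + 4j - k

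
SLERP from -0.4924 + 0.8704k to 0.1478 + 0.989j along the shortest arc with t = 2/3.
-0.361 - 0.8337j + 0.4179k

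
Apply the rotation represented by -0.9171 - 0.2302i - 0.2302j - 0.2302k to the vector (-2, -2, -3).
(-2.528, -1.684, -2.788)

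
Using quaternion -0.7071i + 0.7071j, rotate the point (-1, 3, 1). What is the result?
(-3, 1, -1)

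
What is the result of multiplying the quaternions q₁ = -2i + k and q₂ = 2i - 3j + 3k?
1 + 3i + 8j + 6k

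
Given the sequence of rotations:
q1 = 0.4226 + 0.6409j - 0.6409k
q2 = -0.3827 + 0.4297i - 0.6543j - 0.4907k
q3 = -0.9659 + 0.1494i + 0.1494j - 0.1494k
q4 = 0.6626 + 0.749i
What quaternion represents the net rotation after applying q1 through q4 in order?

q2 · q1 = -0.0569 + 0.9154i - 0.2464j + 0.3133k
q3 · q2 · q1 = 0.0018 - 0.8827i + 0.0459j - 0.4677k
q4 · q3 · q2 · q1 = 0.6623 - 0.5835i + 0.3807j - 0.2755k
0.6623 - 0.5835i + 0.3807j - 0.2755k


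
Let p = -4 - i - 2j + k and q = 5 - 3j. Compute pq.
-26 - 2i + 2j + 8k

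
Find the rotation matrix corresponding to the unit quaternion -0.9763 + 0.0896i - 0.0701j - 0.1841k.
[[0.9224, -0.372, 0.1039], [0.3469, 0.9162, 0.2008], [-0.1699, -0.1491, 0.9741]]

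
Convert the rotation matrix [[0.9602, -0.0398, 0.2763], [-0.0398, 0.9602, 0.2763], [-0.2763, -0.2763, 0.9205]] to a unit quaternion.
0.9799 - 0.141i + 0.141j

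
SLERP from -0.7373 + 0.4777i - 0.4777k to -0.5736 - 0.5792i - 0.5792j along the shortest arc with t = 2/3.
-0.8121 - 0.2553i - 0.476j - 0.2207k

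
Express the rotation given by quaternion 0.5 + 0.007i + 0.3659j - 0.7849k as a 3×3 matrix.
[[-0.4999, 0.79, 0.3549], [-0.7798, -0.2322, -0.5814], [-0.3769, -0.5674, 0.7321]]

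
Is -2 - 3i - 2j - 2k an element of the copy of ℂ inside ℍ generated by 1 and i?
No. The quaternion -2 - 3i - 2j - 2k has j-coefficient y = -2 and k-coefficient z = -2, not both zero, so it does not lie in the complex subalgebra spanned by 1 and i.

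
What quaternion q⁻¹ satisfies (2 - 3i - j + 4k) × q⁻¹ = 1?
0.0667 + 0.1i + 0.0333j - 0.1333k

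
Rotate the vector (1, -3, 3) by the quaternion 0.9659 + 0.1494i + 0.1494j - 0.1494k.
(0.643, -3.976, 1.667)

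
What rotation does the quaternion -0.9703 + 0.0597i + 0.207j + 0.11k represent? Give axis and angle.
axis = (0.2468, 0.8557, 0.4547), θ = 332°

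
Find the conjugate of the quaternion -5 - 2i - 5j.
-5 + 2i + 5j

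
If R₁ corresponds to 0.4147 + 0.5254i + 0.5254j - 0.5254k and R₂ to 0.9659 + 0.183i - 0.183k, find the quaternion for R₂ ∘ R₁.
0.2083 + 0.6795i + 0.5075j - 0.4872k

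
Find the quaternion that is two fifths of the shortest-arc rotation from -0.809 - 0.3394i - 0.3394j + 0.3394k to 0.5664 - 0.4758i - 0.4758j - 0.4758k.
-0.8731 - 0.003i - 0.003j + 0.4876k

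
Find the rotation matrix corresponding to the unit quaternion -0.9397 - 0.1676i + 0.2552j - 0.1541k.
[[0.8223, -0.3752, -0.428], [0.2041, 0.8963, -0.3936], [0.5313, 0.2363, 0.8136]]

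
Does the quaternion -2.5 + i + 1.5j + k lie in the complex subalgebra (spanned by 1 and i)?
No. The quaternion -2.5 + i + 1.5j + k has j-coefficient y = 1.5 and k-coefficient z = 1, not both zero, so it does not lie in the complex subalgebra spanned by 1 and i.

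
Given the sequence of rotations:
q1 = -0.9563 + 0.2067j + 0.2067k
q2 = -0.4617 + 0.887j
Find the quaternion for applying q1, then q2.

q2 · q1 = 0.2582 + 0.1833i - 0.9437j - 0.0954k
0.2582 + 0.1833i - 0.9437j - 0.0954k


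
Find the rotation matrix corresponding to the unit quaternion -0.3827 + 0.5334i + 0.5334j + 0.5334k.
[[-0.1381, 0.9773, 0.1608], [0.1608, -0.1381, 0.9773], [0.9773, 0.1608, -0.1381]]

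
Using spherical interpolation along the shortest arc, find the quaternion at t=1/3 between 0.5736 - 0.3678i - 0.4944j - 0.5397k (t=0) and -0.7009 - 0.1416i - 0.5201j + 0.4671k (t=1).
0.7387 - 0.2249i - 0.1634j - 0.6141k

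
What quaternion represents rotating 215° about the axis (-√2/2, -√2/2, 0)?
-0.3007 - 0.6744i - 0.6744j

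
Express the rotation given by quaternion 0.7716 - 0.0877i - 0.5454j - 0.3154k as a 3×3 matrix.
[[0.2061, 0.5824, -0.7863], [-0.3911, 0.7857, 0.4794], [0.897, 0.2087, 0.3897]]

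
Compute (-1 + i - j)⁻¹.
-0.3333 - 0.3333i + 0.3333j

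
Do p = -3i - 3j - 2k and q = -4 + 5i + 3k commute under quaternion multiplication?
No: pq = 21 + 3i + 11j + 23k ≠ 21 + 21i + 13j - 7k = qp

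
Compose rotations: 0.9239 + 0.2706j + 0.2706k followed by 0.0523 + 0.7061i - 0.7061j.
0.2394 + 0.4613i - 0.8293j + 0.2052k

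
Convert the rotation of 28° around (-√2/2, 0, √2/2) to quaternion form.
0.9703 - 0.1711i + 0.1711k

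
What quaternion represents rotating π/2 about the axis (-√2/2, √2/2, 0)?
0.7071 - 0.5i + 0.5j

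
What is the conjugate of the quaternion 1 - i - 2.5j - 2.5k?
1 + i + 2.5j + 2.5k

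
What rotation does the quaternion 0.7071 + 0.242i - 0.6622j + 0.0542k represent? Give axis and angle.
axis = (0.3422, -0.9365, 0.0766), θ = π/2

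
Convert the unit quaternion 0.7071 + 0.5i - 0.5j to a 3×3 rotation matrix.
[[0.5, -0.5, -0.7071], [-0.5, 0.5, -0.7071], [0.7071, 0.7071, 0]]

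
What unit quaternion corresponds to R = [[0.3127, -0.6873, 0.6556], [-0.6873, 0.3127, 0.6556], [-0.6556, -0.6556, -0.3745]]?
0.5592 - 0.5862i + 0.5862j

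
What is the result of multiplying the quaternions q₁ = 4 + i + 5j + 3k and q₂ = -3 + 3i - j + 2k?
-16 + 22i - 12j - 17k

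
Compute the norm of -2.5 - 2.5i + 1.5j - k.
3.969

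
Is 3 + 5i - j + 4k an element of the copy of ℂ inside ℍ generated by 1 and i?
No. The quaternion 3 + 5i - j + 4k has j-coefficient y = -1 and k-coefficient z = 4, not both zero, so it does not lie in the complex subalgebra spanned by 1 and i.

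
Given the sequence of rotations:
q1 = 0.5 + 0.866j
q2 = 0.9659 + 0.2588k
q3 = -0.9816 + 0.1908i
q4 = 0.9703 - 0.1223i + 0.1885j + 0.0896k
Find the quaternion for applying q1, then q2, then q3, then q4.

q2 · q1 = 0.4829 - 0.2241i + 0.8365j + 0.1294k
q3 · q2 · q1 = -0.4313 + 0.3121i - 0.8458j + 0.0326k
q4 · q3 · q2 · q1 = -0.2238 + 0.4375i - 0.87j + 0.0376k
-0.2238 + 0.4375i - 0.87j + 0.0376k


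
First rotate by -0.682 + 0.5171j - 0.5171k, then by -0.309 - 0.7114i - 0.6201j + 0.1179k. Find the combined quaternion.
0.5924 + 0.7449i - 0.1047j - 0.2885k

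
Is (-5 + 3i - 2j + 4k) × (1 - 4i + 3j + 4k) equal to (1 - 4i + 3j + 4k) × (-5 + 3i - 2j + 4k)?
No: pq = -3 + 3i - 45j - 15k ≠ -3 + 43i + 11j - 17k = qp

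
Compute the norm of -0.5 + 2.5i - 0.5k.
2.598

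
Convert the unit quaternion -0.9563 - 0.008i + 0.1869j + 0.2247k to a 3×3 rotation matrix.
[[0.8292, 0.4268, -0.3611], [-0.4328, 0.8989, 0.0687], [0.3539, 0.0993, 0.93]]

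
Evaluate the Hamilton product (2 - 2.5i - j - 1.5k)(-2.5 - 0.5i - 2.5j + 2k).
-5.75 - 0.5i + 3.25j + 13.5k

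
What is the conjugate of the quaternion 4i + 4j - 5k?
-4i - 4j + 5k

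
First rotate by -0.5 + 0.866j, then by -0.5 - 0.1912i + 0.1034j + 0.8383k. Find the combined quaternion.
0.1605 - 0.6304i - 0.4847j - 0.5847k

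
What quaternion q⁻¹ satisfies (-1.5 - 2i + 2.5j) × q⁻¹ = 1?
-0.12 + 0.16i - 0.2j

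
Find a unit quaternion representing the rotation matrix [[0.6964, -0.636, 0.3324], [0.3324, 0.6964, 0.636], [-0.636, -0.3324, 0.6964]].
0.8788 - 0.2755i + 0.2755j + 0.2755k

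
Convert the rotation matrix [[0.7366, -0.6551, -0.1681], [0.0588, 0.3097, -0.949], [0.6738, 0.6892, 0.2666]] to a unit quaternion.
0.7604 + 0.5386i - 0.2768j + 0.2347k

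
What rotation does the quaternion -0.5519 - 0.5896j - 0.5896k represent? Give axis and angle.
axis = (0, -√2/2, -√2/2), θ = 247°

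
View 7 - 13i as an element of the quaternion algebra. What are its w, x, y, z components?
7 - 13i + 0j + 0k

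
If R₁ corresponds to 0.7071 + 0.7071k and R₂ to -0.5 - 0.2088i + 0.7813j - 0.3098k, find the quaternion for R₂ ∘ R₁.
-0.1345 + 0.4048i + 0.7001j - 0.5726k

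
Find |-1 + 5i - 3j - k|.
6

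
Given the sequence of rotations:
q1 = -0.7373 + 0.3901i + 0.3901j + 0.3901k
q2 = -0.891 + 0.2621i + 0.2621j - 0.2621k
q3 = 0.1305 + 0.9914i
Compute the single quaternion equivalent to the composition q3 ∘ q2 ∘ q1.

q2 · q1 = 0.5547 - 0.3363i - 0.7453j - 0.1543k
q3 · q2 · q1 = 0.4058 + 0.506i + 0.0557j - 0.759k
0.4058 + 0.506i + 0.0557j - 0.759k


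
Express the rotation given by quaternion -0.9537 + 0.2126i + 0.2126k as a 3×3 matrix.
[[0.9096, 0.4055, 0.0904], [-0.4055, 0.8192, 0.4055], [0.0904, -0.4055, 0.9096]]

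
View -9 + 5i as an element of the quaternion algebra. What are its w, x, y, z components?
-9 + 5i + 0j + 0k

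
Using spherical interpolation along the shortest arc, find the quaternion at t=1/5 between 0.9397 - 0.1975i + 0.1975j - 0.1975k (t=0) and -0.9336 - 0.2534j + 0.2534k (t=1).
0.9419 - 0.1584i + 0.2095j - 0.2095k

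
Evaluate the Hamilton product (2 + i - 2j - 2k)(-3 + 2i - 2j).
-12 - 3i - 2j + 8k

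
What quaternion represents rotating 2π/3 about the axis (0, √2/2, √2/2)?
0.5 + 0.6124j + 0.6124k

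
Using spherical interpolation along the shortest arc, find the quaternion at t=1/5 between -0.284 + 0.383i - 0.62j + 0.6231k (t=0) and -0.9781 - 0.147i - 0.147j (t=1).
-0.5073 + 0.3014i - 0.5884j + 0.5528k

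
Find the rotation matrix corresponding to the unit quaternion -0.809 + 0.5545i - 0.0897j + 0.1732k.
[[0.9239, 0.1808, 0.3372], [-0.3797, 0.3251, 0.8661], [0.0469, -0.9283, 0.369]]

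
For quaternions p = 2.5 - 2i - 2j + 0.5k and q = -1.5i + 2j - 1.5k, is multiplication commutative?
No: pq = 1.75 - 1.75i + 1.25j - 10.75k ≠ 1.75 - 5.75i + 8.75j + 3.25k = qp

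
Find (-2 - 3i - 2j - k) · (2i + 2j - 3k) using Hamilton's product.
7 + 4i - 15j + 4k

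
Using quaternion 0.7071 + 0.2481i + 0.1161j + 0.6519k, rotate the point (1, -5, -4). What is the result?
(2.494, 1.643, -5.752)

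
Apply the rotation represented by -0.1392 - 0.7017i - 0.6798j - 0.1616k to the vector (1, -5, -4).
(-6.186, 1.087, 1.598)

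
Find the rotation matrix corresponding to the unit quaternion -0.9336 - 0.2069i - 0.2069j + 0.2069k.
[[0.8288, 0.4719, 0.3007], [-0.3007, 0.8288, -0.4719], [-0.4719, 0.3007, 0.8288]]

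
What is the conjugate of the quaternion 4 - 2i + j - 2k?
4 + 2i - j + 2k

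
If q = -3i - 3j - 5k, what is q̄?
3i + 3j + 5k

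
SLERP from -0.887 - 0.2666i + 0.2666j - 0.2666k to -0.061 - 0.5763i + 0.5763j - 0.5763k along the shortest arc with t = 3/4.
-0.3131 - 0.5483i + 0.5483j - 0.5483k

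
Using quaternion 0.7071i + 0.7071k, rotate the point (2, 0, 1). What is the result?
(1, 0, 2)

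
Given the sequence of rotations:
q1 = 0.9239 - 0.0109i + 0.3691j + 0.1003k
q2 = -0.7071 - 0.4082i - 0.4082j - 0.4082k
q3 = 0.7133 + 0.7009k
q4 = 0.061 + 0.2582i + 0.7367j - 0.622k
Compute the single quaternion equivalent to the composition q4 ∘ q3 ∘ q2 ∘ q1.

q2 · q1 = -0.4661 - 0.2597i - 0.5927j - 0.6032k
q3 · q2 · q1 = 0.0903 + 0.2302i - 0.6048j - 0.757k
q4 · q3 · q2 · q1 = -0.0792 - 0.8965i + 0.0819j - 0.4281k
-0.0792 - 0.8965i + 0.0819j - 0.4281k


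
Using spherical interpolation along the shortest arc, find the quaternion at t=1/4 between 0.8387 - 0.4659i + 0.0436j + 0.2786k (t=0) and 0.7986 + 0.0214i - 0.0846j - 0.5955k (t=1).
0.9258 - 0.3747i + 0.0103j + 0.0492k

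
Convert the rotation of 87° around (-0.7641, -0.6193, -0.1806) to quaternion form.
0.7254 - 0.526i - 0.4263j - 0.1243k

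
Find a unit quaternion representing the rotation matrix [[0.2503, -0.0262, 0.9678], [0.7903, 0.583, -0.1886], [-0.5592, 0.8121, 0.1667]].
0.7071 + 0.3538i + 0.5399j + 0.2887k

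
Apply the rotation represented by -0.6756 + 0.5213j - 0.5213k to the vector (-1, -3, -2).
(3.609, -0.987, 0.013)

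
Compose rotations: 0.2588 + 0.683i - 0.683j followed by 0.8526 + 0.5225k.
0.2207 + 0.9392i - 0.2255j + 0.1352k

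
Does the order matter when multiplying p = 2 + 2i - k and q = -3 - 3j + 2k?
Yes: pq = -4 - 9i - 10j + k ≠ -4 - 3i - 2j + 13k = qp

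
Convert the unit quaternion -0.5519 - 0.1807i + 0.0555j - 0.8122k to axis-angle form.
axis = (-0.2167, 0.0666, -0.974), θ = 247°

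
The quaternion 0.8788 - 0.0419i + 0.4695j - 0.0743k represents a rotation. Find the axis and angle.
axis = (-0.0878, 0.9839, -0.1557), θ = 57°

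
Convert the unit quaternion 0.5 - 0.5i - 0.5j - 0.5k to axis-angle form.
axis = (-√3/3, -√3/3, -√3/3), θ = 2π/3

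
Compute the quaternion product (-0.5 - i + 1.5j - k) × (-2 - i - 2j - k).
2 - i - 2j + 6k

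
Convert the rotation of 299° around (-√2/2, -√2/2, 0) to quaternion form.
-0.8616 - 0.3589i - 0.3589j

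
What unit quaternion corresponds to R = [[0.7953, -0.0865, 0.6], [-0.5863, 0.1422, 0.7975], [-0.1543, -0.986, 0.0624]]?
0.7071 - 0.6306i + 0.2667j - 0.1767k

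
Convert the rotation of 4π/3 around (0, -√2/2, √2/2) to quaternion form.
-0.5 - 0.6124j + 0.6124k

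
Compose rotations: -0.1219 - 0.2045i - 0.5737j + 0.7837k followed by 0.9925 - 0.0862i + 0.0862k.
-0.2062 - 0.143i - 0.5195j + 0.8168k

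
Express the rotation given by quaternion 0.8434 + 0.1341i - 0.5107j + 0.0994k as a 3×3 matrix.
[[0.4586, -0.3046, -0.8348], [0.0307, 0.9443, -0.3277], [0.8881, 0.1247, 0.4424]]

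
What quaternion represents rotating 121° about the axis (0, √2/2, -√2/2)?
0.4924 + 0.6154j - 0.6154k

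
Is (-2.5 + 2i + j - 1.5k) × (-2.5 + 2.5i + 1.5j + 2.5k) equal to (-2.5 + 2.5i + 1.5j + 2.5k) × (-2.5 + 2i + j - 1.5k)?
No: pq = 3.5 - 6.5i - 15j - 2k ≠ 3.5 - 16i + 2.5j - 3k = qp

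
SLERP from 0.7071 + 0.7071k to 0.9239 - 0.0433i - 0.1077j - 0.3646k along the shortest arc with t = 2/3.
0.996 - 0.033i - 0.0821j + 0.0132k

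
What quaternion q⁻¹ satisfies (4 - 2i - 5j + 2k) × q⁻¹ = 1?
0.0816 + 0.0408i + 0.102j - 0.0408k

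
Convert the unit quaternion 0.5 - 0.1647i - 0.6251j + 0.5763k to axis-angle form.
axis = (-0.1902, -0.7218, 0.6655), θ = 2π/3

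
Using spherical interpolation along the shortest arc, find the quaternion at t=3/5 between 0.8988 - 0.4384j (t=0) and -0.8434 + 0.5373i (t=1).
0.9211 - 0.3406i - 0.1885j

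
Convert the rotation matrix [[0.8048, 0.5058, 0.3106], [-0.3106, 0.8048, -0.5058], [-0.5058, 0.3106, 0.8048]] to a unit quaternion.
0.9239 + 0.2209i + 0.2209j - 0.2209k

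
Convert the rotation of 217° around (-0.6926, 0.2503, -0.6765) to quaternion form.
-0.3173 - 0.6568i + 0.2374j - 0.6415k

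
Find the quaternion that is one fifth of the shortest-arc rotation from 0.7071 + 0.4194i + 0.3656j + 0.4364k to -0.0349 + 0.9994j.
0.615 + 0.3701i + 0.5801j + 0.3851k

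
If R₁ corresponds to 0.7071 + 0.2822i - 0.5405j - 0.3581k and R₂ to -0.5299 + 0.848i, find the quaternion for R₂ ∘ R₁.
-0.614 + 0.4501i + 0.5901j - 0.2686k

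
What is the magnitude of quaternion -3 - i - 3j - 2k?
√23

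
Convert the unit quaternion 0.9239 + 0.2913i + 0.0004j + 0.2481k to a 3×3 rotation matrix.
[[0.8769, -0.4582, 0.1453], [0.4587, 0.7072, -0.5381], [0.1438, 0.5385, 0.8303]]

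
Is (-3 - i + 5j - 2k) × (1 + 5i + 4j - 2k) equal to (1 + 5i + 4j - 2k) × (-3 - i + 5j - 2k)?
No: pq = -22 - 18i - 19j - 25k ≠ -22 - 14i + 5j + 33k = qp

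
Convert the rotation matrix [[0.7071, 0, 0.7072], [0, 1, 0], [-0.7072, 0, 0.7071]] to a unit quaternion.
0.9239 + 0.3827j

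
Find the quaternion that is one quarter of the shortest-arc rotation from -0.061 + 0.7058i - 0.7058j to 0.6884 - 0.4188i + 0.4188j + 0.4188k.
-0.2438 + 0.6806i - 0.6806j - 0.1188k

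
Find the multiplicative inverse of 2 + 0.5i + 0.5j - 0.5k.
0.4211 - 0.1053i - 0.1053j + 0.1053k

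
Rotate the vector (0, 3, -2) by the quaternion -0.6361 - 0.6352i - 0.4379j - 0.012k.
(0.478, 2.173, 2.837)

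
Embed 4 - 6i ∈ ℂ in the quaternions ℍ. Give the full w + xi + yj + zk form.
4 - 6i + 0j + 0k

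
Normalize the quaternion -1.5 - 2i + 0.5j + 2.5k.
-0.4201 - 0.5601i + 0.14j + 0.7001k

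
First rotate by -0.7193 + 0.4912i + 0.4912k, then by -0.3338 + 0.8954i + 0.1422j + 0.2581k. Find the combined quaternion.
-0.3265 - 0.7382i - 0.4153j - 0.4195k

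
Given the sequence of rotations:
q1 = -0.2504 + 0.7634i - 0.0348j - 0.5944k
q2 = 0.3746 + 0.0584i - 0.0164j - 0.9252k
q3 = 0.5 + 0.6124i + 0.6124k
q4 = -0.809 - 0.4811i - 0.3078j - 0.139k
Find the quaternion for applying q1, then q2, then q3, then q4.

q2 · q1 = -0.6889 + 0.2489i - 0.6805j + 0.0195k
q3 · q2 · q1 = -0.5088 + 0.1193i - 0.1998j - 0.8289k
q4 · q3 · q2 · q1 = 0.2923 + 0.3756i - 0.0971j + 0.8741k
0.2923 + 0.3756i - 0.0971j + 0.8741k


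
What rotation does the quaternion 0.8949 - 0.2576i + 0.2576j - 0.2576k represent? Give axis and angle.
axis = (-√3/3, √3/3, -√3/3), θ = 53°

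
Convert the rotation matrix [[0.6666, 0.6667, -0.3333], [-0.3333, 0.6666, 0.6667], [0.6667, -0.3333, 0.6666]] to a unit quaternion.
0.866 - 0.2887i - 0.2887j - 0.2887k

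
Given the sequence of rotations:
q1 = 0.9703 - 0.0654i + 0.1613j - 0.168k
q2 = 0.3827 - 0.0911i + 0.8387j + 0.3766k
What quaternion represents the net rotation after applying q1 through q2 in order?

q2 · q1 = 0.2934 - 0.3151i + 0.8356j + 0.3413k
0.2934 - 0.3151i + 0.8356j + 0.3413k


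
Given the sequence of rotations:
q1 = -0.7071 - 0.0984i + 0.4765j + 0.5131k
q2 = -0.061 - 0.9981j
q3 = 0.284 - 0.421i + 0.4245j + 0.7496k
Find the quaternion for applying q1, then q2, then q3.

q2 · q1 = 0.5187 - 0.5061i + 0.6767j - 0.1295k
q3 · q2 · q1 = -0.2559 - 0.9243i - 0.0215j + 0.282k
-0.2559 - 0.9243i - 0.0215j + 0.282k
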